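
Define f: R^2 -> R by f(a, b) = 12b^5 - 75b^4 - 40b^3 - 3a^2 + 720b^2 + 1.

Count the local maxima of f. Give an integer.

2

f separates as a function of a plus a function of b, so ∇f=0 decouples.
∂f/∂a = -6a = 0 at a ∈ {0}; ∂f/∂b = 60b(b - 4)(b - 3)(b + 2) = 0 at b ∈ {-2, 0, 3, 4}.
The Hessian is diagonal: diag(f_aa, f_bb). Second derivatives: f_aa(0)=-6; f_bb(-2)=-3600, f_bb(0)=1440, f_bb(3)=-900, f_bb(4)=1440.
Local maxima occur where both diagonal entries negative: (0, -2), (0, 3). Count: 2.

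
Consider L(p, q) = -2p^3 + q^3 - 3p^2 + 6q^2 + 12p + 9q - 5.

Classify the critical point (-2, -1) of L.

The mixed partial ∂²L/∂p∂q is 0, so the Hessian at any point is diag(L_pp, L_qq) = diag(-6(2p + 1), 6(q + 2)).
At (-2, -1): H = diag(18, 6).
Both eigenvalues are positive, so H is positive definite: a local minimum.

local minimum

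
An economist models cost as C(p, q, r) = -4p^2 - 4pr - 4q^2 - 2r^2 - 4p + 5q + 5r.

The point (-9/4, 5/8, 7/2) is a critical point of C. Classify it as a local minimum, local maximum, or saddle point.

The Hessian is constant: H = [[-8, 0, -4], [0, -8, 0], [-4, 0, -4]].
Leading principal minors: Δ₁ = -8, Δ₂ = 64, Δ₃ = -128.
The minors alternate sign starting negative (−, +, −), so H is negative definite: a local maximum.

local maximum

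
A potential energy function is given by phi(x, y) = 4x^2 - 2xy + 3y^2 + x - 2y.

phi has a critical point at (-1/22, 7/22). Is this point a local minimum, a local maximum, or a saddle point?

The Hessian of phi is constant: H = [[8, -2], [-2, 6]].
det(H) = 8·6 − (-2)² = 44.
det(H) > 0 and tr(H) = 14 > 0, so H is positive definite and the point is a local minimum.

local minimum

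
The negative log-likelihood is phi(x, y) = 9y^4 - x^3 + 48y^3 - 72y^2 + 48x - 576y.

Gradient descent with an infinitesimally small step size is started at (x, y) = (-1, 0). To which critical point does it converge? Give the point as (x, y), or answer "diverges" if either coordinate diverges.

phi is separable, so gradient descent decouples: x follows -∂phi/∂x, y follows -∂phi/∂y.
∂phi/∂x = -3(x - 4)(x + 4); at x=-1 this is 45, so x decreases.
∂phi/∂y = 36(y - 2)(y + 2)(y + 4); at y=0 this is -576, so y increases.
x converges to its nearest critical value -4 (a local min of the x-part); y converges to 2. The iterate converges to (-4, 2).

(-4, 2)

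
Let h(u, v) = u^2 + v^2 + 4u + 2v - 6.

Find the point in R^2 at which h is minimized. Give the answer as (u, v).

(-2, -1)

h(u,v) separates as P(u) + Q(v) − 6, so its minimum is min P + min Q − 6.
P'(u) = 2u + 4 vanishes at u ∈ {-2}; Q'(v) = 2v + 2 vanishes at v ∈ {-1}.
Local minima of P (where P''>0): P(-2)=-4. Local minima of Q: Q(-1)=-1.
So the global minimum of h is P(-2) + Q(-1) − 6 = -4 − 1 − 6 = -11, attained at (-2, -1).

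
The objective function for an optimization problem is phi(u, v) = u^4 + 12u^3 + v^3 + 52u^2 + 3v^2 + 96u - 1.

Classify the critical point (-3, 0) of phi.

saddle point

The mixed partial ∂²phi/∂u∂v is 0, so the Hessian at any point is diag(phi_uu, phi_vv) = diag(4(3u^2 + 18u + 26), 6(v + 1)).
At (-3, 0): H = diag(-4, 6).
The eigenvalues have opposite signs, so H is indefinite: a saddle point.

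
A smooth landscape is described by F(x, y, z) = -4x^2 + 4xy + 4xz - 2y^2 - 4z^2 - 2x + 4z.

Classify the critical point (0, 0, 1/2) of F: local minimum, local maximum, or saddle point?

local maximum

The Hessian is constant: H = [[-8, 4, 4], [4, -4, 0], [4, 0, -8]].
Leading principal minors: Δ₁ = -8, Δ₂ = 16, Δ₃ = -64.
The minors alternate sign starting negative (−, +, −), so H is negative definite: a local maximum.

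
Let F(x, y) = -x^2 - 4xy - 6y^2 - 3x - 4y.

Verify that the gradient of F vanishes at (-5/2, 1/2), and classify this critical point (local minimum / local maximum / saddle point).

∇F = (-2x - 4y - 3, -4x - 12y - 4); substituting (-5/2, 1/2) gives ∇F = (0, 0), so (-5/2, 1/2) is indeed a critical point.
The Hessian of F is constant: H = [[-2, -4], [-4, -12]].
det(H) = (-2)·(-12) − (-4)² = 8.
det(H) > 0 and tr(H) = -14 < 0, so H is negative definite and the point is a local maximum.

local maximum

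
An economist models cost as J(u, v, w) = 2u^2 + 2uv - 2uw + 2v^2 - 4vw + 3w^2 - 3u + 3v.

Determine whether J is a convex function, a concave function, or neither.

J is quadratic, so its Hessian is the constant matrix H = [[4, 2, -2], [2, 4, -4], [-2, -4, 6]].
Leading principal minors: 4, 12, 24.
All positive ⇒ H ≻ 0 ⇒ convex.

convex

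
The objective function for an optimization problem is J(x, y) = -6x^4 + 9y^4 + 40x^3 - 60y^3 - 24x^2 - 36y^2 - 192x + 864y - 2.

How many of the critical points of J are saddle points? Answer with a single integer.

5

J separates as a function of x plus a function of y, so ∇J=0 decouples.
∂J/∂x = -24(x - 4)(x - 2)(x + 1) = 0 at x ∈ {-1, 2, 4}; ∂J/∂y = 36(y - 4)(y - 3)(y + 2) = 0 at y ∈ {-2, 3, 4}.
The Hessian is diagonal: diag(J_xx, J_yy). Second derivatives: J_xx(-1)=-360, J_xx(2)=144, J_xx(4)=-240; J_yy(-2)=1080, J_yy(3)=-180, J_yy(4)=216.
Saddle points occur where the two diagonal entries have opposite signs: (-1, -2), (-1, 4), (2, 3), (4, -2), (4, 4). Count: 5.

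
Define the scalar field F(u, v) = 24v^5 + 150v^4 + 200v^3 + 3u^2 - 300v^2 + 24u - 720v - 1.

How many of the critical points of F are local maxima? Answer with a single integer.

0

F separates as a function of u plus a function of v, so ∇F=0 decouples.
∂F/∂u = 6(u + 4) = 0 at u ∈ {-4}; ∂F/∂v = 120(v - 1)(v + 1)(v + 2)(v + 3) = 0 at v ∈ {-3, -2, -1, 1}.
The Hessian is diagonal: diag(F_uu, F_vv). Second derivatives: F_uu(-4)=6; F_vv(-3)=-960, F_vv(-2)=360, F_vv(-1)=-480, F_vv(1)=2880.
Local maxima occur where both diagonal entries negative: none. Count: 0.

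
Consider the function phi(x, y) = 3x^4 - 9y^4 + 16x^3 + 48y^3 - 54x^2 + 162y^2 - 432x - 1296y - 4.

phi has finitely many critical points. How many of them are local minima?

phi separates as a function of x plus a function of y, so ∇phi=0 decouples.
∂phi/∂x = 12(x - 3)(x + 3)(x + 4) = 0 at x ∈ {-4, -3, 3}; ∂phi/∂y = -36(y - 4)(y - 3)(y + 3) = 0 at y ∈ {-3, 3, 4}.
The Hessian is diagonal: diag(phi_xx, phi_yy). Second derivatives: phi_xx(-4)=84, phi_xx(-3)=-72, phi_xx(3)=504; phi_yy(-3)=-1512, phi_yy(3)=216, phi_yy(4)=-252.
Local minima occur where both diagonal entries positive: (-4, 3), (3, 3). Count: 2.

2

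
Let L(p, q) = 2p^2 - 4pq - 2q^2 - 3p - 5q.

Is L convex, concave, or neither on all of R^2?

neither

L is quadratic, so its Hessian is the constant matrix H = [[4, -4], [-4, -4]].
det(H) = -32, tr(H) = 0.
det(H) < 0, so H is indefinite: neither convex nor concave.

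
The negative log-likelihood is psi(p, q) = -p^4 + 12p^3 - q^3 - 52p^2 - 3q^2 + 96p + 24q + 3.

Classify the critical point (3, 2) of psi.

The mixed partial ∂²psi/∂p∂q is 0, so the Hessian at any point is diag(psi_pp, psi_qq) = diag(4(-3p^2 + 18p - 26), -6(q + 1)).
At (3, 2): H = diag(4, -18).
The eigenvalues have opposite signs, so H is indefinite: a saddle point.

saddle point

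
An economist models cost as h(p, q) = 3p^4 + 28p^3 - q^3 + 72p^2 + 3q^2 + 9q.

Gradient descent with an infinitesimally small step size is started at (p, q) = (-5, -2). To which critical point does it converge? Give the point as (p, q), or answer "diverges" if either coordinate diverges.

(-4, -1)

h is separable, so gradient descent decouples: p follows -∂h/∂p, q follows -∂h/∂q.
∂h/∂p = 12p(p + 3)(p + 4); at p=-5 this is -120, so p increases.
∂h/∂q = -3(q - 3)(q + 1); at q=-2 this is -15, so q increases.
p converges to its nearest critical value -4 (a local min of the p-part); q converges to -1. The iterate converges to (-4, -1).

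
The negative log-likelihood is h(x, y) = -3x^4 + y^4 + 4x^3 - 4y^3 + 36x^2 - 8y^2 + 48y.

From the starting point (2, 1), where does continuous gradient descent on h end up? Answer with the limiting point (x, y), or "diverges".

(0, -2)

h is separable, so gradient descent decouples: x follows -∂h/∂x, y follows -∂h/∂y.
∂h/∂x = -12x(x - 3)(x + 2); at x=2 this is 96, so x decreases.
∂h/∂y = 4(y - 3)(y - 2)(y + 2); at y=1 this is 24, so y decreases.
x converges to its nearest critical value 0 (a local min of the x-part); y converges to -2. The iterate converges to (0, -2).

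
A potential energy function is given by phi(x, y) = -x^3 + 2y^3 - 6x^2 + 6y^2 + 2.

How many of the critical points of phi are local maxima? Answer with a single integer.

1

phi separates as a function of x plus a function of y, so ∇phi=0 decouples.
∂phi/∂x = -3x(x + 4) = 0 at x ∈ {-4, 0}; ∂phi/∂y = 6y(y + 2) = 0 at y ∈ {-2, 0}.
The Hessian is diagonal: diag(phi_xx, phi_yy). Second derivatives: phi_xx(-4)=12, phi_xx(0)=-12; phi_yy(-2)=-12, phi_yy(0)=12.
Local maxima occur where both diagonal entries negative: (0, -2). Count: 1.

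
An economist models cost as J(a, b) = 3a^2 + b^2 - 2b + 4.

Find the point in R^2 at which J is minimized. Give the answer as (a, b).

J(a,b) separates as P(a) + Q(b) + 4, so its minimum is min P + min Q + 4.
P'(a) = 6a vanishes at a ∈ {0}; Q'(b) = 2b - 2 vanishes at b ∈ {1}.
Local minima of P (where P''>0): P(0)=0. Local minima of Q: Q(1)=-1.
So the global minimum of J is P(0) + Q(1) + 4 = 0 − 1 + 4 = 3, attained at (0, 1).

(0, 1)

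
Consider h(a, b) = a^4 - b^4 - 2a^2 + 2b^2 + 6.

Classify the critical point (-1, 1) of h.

saddle point

The mixed partial ∂²h/∂a∂b is 0, so the Hessian at any point is diag(h_aa, h_bb) = diag(4(3a^2 - 1), 4(-3b^2 + 1)).
At (-1, 1): H = diag(8, -8).
The eigenvalues have opposite signs, so H is indefinite: a saddle point.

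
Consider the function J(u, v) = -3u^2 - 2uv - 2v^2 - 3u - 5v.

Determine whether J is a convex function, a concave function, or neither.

J is quadratic, so its Hessian is the constant matrix H = [[-6, -2], [-2, -4]].
det(H) = 20, tr(H) = -10.
det(H) > 0 and tr(H) < 0, so H is negative definite everywhere: concave.

concave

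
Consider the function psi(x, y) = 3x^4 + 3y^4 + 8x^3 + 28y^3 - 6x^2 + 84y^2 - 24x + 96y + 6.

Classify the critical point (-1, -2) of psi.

local maximum

The mixed partial ∂²psi/∂x∂y is 0, so the Hessian at any point is diag(psi_xx, psi_yy) = diag(12(3x^2 + 4x - 1), 12(3y^2 + 14y + 14)).
At (-1, -2): H = diag(-24, -24).
Both eigenvalues are negative, so H is negative definite: a local maximum.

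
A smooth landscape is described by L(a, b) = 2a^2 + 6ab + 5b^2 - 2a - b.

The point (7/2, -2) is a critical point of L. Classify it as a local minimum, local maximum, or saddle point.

The Hessian of L is constant: H = [[4, 6], [6, 10]].
det(H) = 4·10 − 6² = 4.
det(H) > 0 and tr(H) = 14 > 0, so H is positive definite and the point is a local minimum.

local minimum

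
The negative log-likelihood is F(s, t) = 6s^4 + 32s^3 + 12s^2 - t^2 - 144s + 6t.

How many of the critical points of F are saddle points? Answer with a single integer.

2

F separates as a function of s plus a function of t, so ∇F=0 decouples.
∂F/∂s = 24(s - 1)(s + 2)(s + 3) = 0 at s ∈ {-3, -2, 1}; ∂F/∂t = -2(t - 3) = 0 at t ∈ {3}.
The Hessian is diagonal: diag(F_ss, F_tt). Second derivatives: F_ss(-3)=96, F_ss(-2)=-72, F_ss(1)=288; F_tt(3)=-2.
Saddle points occur where the two diagonal entries have opposite signs: (-3, 3), (1, 3). Count: 2.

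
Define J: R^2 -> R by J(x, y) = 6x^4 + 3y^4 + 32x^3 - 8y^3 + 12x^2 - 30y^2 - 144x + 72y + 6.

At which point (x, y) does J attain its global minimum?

(1, -2)

J(x,y) separates as P(x) + Q(y) + 6, so its minimum is min P + min Q + 6.
P'(x) = 24(x - 1)(x + 2)(x + 3) vanishes at x ∈ {-3, -2, 1}; Q'(y) = 12(y - 3)(y - 1)(y + 2) vanishes at y ∈ {-2, 1, 3}.
Local minima of P (where P''>0): P(-3)=162, P(1)=-94. Local minima of Q: Q(-2)=-152, Q(3)=-27.
So the global minimum of J is P(1) + Q(-2) + 6 = -94 − 152 + 6 = -240, attained at (1, -2).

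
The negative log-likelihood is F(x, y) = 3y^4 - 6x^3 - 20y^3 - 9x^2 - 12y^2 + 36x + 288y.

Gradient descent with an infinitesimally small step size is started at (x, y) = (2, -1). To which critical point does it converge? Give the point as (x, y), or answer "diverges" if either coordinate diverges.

diverges

F is separable, so gradient descent decouples: x follows -∂F/∂x, y follows -∂F/∂y.
∂F/∂x = -18(x - 1)(x + 2); at x=2 this is -72, so x increases.
∂F/∂y = 12(y - 4)(y - 3)(y + 2); at y=-1 this is 240, so y decreases.
The x-coordinate has no critical point in that direction and runs off to infinity.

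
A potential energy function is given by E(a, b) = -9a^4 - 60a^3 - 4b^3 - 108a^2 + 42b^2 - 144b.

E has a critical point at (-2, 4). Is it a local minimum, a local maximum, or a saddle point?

The mixed partial ∂²E/∂a∂b is 0, so the Hessian at any point is diag(E_aa, E_bb) = diag(-36(3a^2 + 10a + 6), 12(-2b + 7)).
At (-2, 4): H = diag(72, -12).
The eigenvalues have opposite signs, so H is indefinite: a saddle point.

saddle point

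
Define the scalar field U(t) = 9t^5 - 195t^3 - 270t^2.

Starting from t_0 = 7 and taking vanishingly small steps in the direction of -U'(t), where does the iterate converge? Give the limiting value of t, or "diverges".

4

U'(t) = 45t(t - 4)(t + 1)(t + 3), so U'(7) = 75600.
Gradient descent moves in the -U' direction, i.e. t is decreasing.
The nearest critical point in that direction is t = 4, where U'' = 6300 > 0 (a local minimum). The iterate converges there.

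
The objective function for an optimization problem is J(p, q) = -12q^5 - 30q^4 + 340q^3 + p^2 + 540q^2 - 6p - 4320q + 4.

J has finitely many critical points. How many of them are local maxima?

0

J separates as a function of p plus a function of q, so ∇J=0 decouples.
∂J/∂p = 2(p - 3) = 0 at p ∈ {3}; ∂J/∂q = -60(q - 3)(q - 2)(q + 3)(q + 4) = 0 at q ∈ {-4, -3, 2, 3}.
The Hessian is diagonal: diag(J_pp, J_qq). Second derivatives: J_pp(3)=2; J_qq(-4)=2520, J_qq(-3)=-1800, J_qq(2)=1800, J_qq(3)=-2520.
Local maxima occur where both diagonal entries negative: none. Count: 0.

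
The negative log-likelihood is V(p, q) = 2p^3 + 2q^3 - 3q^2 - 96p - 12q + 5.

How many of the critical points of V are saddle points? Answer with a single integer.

V separates as a function of p plus a function of q, so ∇V=0 decouples.
∂V/∂p = 6(p - 4)(p + 4) = 0 at p ∈ {-4, 4}; ∂V/∂q = 6(q - 2)(q + 1) = 0 at q ∈ {-1, 2}.
The Hessian is diagonal: diag(V_pp, V_qq). Second derivatives: V_pp(-4)=-48, V_pp(4)=48; V_qq(-1)=-18, V_qq(2)=18.
Saddle points occur where the two diagonal entries have opposite signs: (-4, 2), (4, -1). Count: 2.

2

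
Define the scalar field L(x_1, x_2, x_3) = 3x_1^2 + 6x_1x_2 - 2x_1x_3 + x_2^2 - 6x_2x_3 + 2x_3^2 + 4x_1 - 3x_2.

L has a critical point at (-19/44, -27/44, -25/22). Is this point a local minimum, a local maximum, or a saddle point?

The Hessian is constant: H = [[6, 6, -2], [6, 2, -6], [-2, -6, 4]].
Leading principal minors: Δ₁ = 6, Δ₂ = -24, Δ₃ = -176.
The minors fit neither the all-positive nor the alternating-sign pattern, so H is indefinite: a saddle point.

saddle point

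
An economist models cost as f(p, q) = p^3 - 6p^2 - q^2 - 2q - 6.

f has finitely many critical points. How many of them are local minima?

f separates as a function of p plus a function of q, so ∇f=0 decouples.
∂f/∂p = 3p(p - 4) = 0 at p ∈ {0, 4}; ∂f/∂q = -2(q + 1) = 0 at q ∈ {-1}.
The Hessian is diagonal: diag(f_pp, f_qq). Second derivatives: f_pp(0)=-12, f_pp(4)=12; f_qq(-1)=-2.
Local minima occur where both diagonal entries positive: none. Count: 0.

0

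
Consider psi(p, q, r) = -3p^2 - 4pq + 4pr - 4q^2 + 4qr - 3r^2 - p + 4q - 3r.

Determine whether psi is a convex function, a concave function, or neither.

psi is quadratic, so its Hessian is the constant matrix H = [[-6, -4, 4], [-4, -8, 4], [4, 4, -6]].
Leading principal minors: -6, 32, -96.
Signs alternate −, +, − ⇒ H ≺ 0 ⇒ concave.

concave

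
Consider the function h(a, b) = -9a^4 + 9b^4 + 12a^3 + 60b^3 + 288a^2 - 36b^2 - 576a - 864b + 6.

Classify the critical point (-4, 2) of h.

saddle point

The mixed partial ∂²h/∂a∂b is 0, so the Hessian at any point is diag(h_aa, h_bb) = diag(36(-3a^2 + 2a + 16), 36(3b^2 + 10b - 2)).
At (-4, 2): H = diag(-1440, 1080).
The eigenvalues have opposite signs, so H is indefinite: a saddle point.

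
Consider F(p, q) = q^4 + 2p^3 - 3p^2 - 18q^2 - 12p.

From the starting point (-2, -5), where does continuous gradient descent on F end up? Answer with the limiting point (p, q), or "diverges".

diverges

F is separable, so gradient descent decouples: p follows -∂F/∂p, q follows -∂F/∂q.
∂F/∂p = 6(p - 2)(p + 1); at p=-2 this is 24, so p decreases.
∂F/∂q = 4q(q - 3)(q + 3); at q=-5 this is -320, so q increases.
The p-coordinate has no critical point in that direction and runs off to infinity.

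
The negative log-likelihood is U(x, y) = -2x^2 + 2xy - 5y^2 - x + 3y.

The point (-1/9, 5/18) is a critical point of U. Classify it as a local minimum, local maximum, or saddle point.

The Hessian of U is constant: H = [[-4, 2], [2, -10]].
det(H) = (-4)·(-10) − 2² = 36.
det(H) > 0 and tr(H) = -14 < 0, so H is negative definite and the point is a local maximum.

local maximum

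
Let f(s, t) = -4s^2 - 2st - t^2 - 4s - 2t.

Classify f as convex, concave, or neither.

f is quadratic, so its Hessian is the constant matrix H = [[-8, -2], [-2, -2]].
det(H) = 12, tr(H) = -10.
det(H) > 0 and tr(H) < 0, so H is negative definite everywhere: concave.

concave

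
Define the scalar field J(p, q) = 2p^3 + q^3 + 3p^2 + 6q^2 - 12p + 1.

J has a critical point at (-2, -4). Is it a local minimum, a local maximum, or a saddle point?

local maximum

The mixed partial ∂²J/∂p∂q is 0, so the Hessian at any point is diag(J_pp, J_qq) = diag(6(2p + 1), 6(q + 2)).
At (-2, -4): H = diag(-18, -12).
Both eigenvalues are negative, so H is negative definite: a local maximum.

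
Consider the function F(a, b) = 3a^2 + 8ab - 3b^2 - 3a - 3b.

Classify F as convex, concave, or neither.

neither

F is quadratic, so its Hessian is the constant matrix H = [[6, 8], [8, -6]].
det(H) = -100, tr(H) = 0.
det(H) < 0, so H is indefinite: neither convex nor concave.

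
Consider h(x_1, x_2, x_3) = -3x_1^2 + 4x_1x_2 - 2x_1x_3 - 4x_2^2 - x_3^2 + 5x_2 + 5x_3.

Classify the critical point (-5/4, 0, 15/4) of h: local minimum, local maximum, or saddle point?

The Hessian is constant: H = [[-6, 4, -2], [4, -8, 0], [-2, 0, -2]].
Leading principal minors: Δ₁ = -6, Δ₂ = 32, Δ₃ = -32.
The minors alternate sign starting negative (−, +, −), so H is negative definite: a local maximum.

local maximum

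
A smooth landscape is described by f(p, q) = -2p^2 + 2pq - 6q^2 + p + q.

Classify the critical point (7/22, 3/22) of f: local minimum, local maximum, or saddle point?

local maximum

The Hessian of f is constant: H = [[-4, 2], [2, -12]].
det(H) = (-4)·(-12) − 2² = 44.
det(H) > 0 and tr(H) = -16 < 0, so H is negative definite and the point is a local maximum.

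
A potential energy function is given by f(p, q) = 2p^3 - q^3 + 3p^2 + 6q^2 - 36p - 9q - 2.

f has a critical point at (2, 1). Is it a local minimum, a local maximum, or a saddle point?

local minimum

The mixed partial ∂²f/∂p∂q is 0, so the Hessian at any point is diag(f_pp, f_qq) = diag(6(2p + 1), 6(-q + 2)).
At (2, 1): H = diag(30, 6).
Both eigenvalues are positive, so H is positive definite: a local minimum.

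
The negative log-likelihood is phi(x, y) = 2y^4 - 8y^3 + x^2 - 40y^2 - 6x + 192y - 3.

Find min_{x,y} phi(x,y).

-570

phi(x,y) separates as P(x) + Q(y) − 3, so its minimum is min P + min Q − 3.
P'(x) = 2x - 6 vanishes at x ∈ {3}; Q'(y) = 8(y - 4)(y - 2)(y + 3) vanishes at y ∈ {-3, 2, 4}.
Local minima of P (where P''>0): P(3)=-9. Local minima of Q: Q(-3)=-558, Q(4)=128.
So the global minimum of phi is P(3) + Q(-3) − 3 = -9 − 558 − 3 = -570, attained at (3, -3).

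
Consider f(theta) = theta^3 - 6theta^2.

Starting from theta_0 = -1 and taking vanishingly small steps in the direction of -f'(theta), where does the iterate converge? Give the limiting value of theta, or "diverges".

diverges

f'(theta) = 3theta(theta - 4), so f'(-1) = 15.
Gradient descent moves in the -f' direction, i.e. theta is decreasing.
There is no critical point below theta=-1, and f' keeps the same sign, so the iterate runs off to −∞.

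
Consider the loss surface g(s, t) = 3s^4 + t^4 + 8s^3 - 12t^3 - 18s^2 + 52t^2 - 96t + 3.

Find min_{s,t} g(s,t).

-196

g(s,t) separates as P(s) + Q(t) + 3, so its minimum is min P + min Q + 3.
P'(s) = 12s(s - 1)(s + 3) vanishes at s ∈ {-3, 0, 1}; Q'(t) = 4(t - 4)(t - 3)(t - 2) vanishes at t ∈ {2, 3, 4}.
Local minima of P (where P''>0): P(-3)=-135, P(1)=-7. Local minima of Q: Q(2)=-64, Q(4)=-64.
So the global minimum of g is P(-3) + Q(2) + 3 = -135 − 64 + 3 = -196, attained at (-3, 2).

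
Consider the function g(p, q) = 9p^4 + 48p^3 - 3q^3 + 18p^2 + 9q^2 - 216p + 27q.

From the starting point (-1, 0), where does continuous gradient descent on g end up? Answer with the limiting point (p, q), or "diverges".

g is separable, so gradient descent decouples: p follows -∂g/∂p, q follows -∂g/∂q.
∂g/∂p = 36(p - 1)(p + 2)(p + 3); at p=-1 this is -144, so p increases.
∂g/∂q = -9(q - 3)(q + 1); at q=0 this is 27, so q decreases.
p converges to its nearest critical value 1 (a local min of the p-part); q converges to -1. The iterate converges to (1, -1).

(1, -1)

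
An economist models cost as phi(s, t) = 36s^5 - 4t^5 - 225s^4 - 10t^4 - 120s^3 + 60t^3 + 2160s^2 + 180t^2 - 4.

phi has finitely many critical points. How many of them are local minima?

4

phi separates as a function of s plus a function of t, so ∇phi=0 decouples.
∂phi/∂s = 180s(s - 4)(s - 3)(s + 2) = 0 at s ∈ {-2, 0, 3, 4}; ∂phi/∂t = -20t(t - 3)(t + 2)(t + 3) = 0 at t ∈ {-3, -2, 0, 3}.
The Hessian is diagonal: diag(phi_ss, phi_tt). Second derivatives: phi_ss(-2)=-10800, phi_ss(0)=4320, phi_ss(3)=-2700, phi_ss(4)=4320; phi_tt(-3)=360, phi_tt(-2)=-200, phi_tt(0)=360, phi_tt(3)=-1800.
Local minima occur where both diagonal entries positive: (0, -3), (0, 0), (4, -3), (4, 0). Count: 4.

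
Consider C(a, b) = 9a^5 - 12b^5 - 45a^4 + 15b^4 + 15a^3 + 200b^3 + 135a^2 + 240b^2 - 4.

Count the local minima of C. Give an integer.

4

C separates as a function of a plus a function of b, so ∇C=0 decouples.
∂C/∂a = 45a(a - 3)(a - 2)(a + 1) = 0 at a ∈ {-1, 0, 2, 3}; ∂C/∂b = -60b(b - 4)(b + 1)(b + 2) = 0 at b ∈ {-2, -1, 0, 4}.
The Hessian is diagonal: diag(C_aa, C_bb). Second derivatives: C_aa(-1)=-540, C_aa(0)=270, C_aa(2)=-270, C_aa(3)=540; C_bb(-2)=720, C_bb(-1)=-300, C_bb(0)=480, C_bb(4)=-7200.
Local minima occur where both diagonal entries positive: (0, -2), (0, 0), (3, -2), (3, 0). Count: 4.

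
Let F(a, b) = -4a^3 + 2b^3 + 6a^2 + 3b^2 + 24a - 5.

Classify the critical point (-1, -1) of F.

The mixed partial ∂²F/∂a∂b is 0, so the Hessian at any point is diag(F_aa, F_bb) = diag(12(-2a + 1), 6(2b + 1)).
At (-1, -1): H = diag(36, -6).
The eigenvalues have opposite signs, so H is indefinite: a saddle point.

saddle point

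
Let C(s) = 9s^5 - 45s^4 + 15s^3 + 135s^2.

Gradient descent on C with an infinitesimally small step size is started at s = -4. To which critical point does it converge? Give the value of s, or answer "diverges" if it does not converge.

C'(s) = 45s(s - 3)(s - 2)(s + 1), so C'(-4) = 22680.
Gradient descent moves in the -C' direction, i.e. s is decreasing.
There is no critical point below s=-4, and C' keeps the same sign, so the iterate runs off to −∞.

diverges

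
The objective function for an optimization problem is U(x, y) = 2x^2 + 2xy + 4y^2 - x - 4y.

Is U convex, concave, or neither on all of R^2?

convex

U is quadratic, so its Hessian is the constant matrix H = [[4, 2], [2, 8]].
det(H) = 28, tr(H) = 12.
det(H) > 0 and tr(H) > 0, so H is positive definite everywhere: convex.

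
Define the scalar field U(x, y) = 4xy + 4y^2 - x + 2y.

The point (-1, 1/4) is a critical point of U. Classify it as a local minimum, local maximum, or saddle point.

The Hessian of U is constant: H = [[0, 4], [4, 8]].
det(H) = 0·8 − 4² = -16.
Since det(H) < 0, H is indefinite and the critical point is a saddle point.

saddle point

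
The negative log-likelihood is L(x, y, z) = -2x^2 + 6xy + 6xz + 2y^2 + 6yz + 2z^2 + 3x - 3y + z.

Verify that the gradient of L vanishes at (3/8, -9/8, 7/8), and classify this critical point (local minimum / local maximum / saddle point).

saddle point

∇L = (-4x + 6y + 6z + 3, 6x + 4y + 6z - 3, 6x + 6y + 4z + 1); substituting (3/8, -9/8, 7/8) gives ∇L = (0, 0, 0), so (3/8, -9/8, 7/8) is indeed a critical point.
The Hessian is constant: H = [[-4, 6, 6], [6, 4, 6], [6, 6, 4]].
Leading principal minors: Δ₁ = -4, Δ₂ = -52, Δ₃ = 224.
The minors fit neither the all-positive nor the alternating-sign pattern, so H is indefinite: a saddle point.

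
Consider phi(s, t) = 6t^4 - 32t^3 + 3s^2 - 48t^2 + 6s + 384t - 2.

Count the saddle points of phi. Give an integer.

phi separates as a function of s plus a function of t, so ∇phi=0 decouples.
∂phi/∂s = 6(s + 1) = 0 at s ∈ {-1}; ∂phi/∂t = 24(t - 4)(t - 2)(t + 2) = 0 at t ∈ {-2, 2, 4}.
The Hessian is diagonal: diag(phi_ss, phi_tt). Second derivatives: phi_ss(-1)=6; phi_tt(-2)=576, phi_tt(2)=-192, phi_tt(4)=288.
Saddle points occur where the two diagonal entries have opposite signs: (-1, 2). Count: 1.

1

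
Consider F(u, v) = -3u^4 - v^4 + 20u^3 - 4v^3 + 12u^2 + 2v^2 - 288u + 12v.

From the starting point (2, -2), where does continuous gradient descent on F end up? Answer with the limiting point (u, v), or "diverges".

(3, -1)

F is separable, so gradient descent decouples: u follows -∂F/∂u, v follows -∂F/∂v.
∂F/∂u = -12(u - 4)(u - 3)(u + 2); at u=2 this is -96, so u increases.
∂F/∂v = -4(v - 1)(v + 1)(v + 3); at v=-2 this is -12, so v increases.
u converges to its nearest critical value 3 (a local min of the u-part); v converges to -1. The iterate converges to (3, -1).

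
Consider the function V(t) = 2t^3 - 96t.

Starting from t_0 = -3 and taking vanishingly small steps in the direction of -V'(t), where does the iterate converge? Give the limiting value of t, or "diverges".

V'(t) = 6(t - 4)(t + 4), so V'(-3) = -42.
Gradient descent moves in the -V' direction, i.e. t is increasing.
The nearest critical point in that direction is t = 4, where V'' = 48 > 0 (a local minimum). The iterate converges there.

4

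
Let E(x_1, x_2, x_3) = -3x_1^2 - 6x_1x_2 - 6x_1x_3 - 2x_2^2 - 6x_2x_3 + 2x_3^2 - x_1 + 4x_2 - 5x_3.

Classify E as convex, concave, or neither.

neither

E is quadratic, so its Hessian is the constant matrix H = [[-6, -6, -6], [-6, -4, -6], [-6, -6, 4]].
Leading principal minors: -6, -12, -120.
Neither pattern holds ⇒ H is indefinite ⇒ neither convex nor concave.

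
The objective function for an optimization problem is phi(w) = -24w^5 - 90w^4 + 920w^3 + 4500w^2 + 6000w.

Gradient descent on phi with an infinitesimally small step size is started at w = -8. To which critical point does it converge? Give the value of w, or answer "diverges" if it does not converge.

-5

phi'(w) = -120(w - 5)(w + 1)(w + 2)(w + 5), so phi'(-8) = -196560.
Gradient descent moves in the -phi' direction, i.e. w is increasing.
The nearest critical point in that direction is w = -5, where phi'' = 14400 > 0 (a local minimum). The iterate converges there.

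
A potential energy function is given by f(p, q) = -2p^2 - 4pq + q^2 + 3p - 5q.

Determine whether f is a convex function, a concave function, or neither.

f is quadratic, so its Hessian is the constant matrix H = [[-4, -4], [-4, 2]].
det(H) = -24, tr(H) = -2.
det(H) < 0, so H is indefinite: neither convex nor concave.

neither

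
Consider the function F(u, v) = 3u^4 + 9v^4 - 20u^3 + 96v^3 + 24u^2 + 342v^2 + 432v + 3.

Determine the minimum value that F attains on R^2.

F(u,v) separates as P(u) + Q(v) + 3, so its minimum is min P + min Q + 3.
P'(u) = 12u(u - 4)(u - 1) vanishes at u ∈ {0, 1, 4}; Q'(v) = 36(v + 1)(v + 3)(v + 4) vanishes at v ∈ {-4, -3, -1}.
Local minima of P (where P''>0): P(0)=0, P(4)=-128. Local minima of Q: Q(-4)=-96, Q(-1)=-177.
So the global minimum of F is P(4) + Q(-1) + 3 = -128 − 177 + 3 = -302, attained at (4, -1).

-302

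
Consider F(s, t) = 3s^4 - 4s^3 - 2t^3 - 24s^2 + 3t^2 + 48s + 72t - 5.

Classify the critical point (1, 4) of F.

The mixed partial ∂²F/∂s∂t is 0, so the Hessian at any point is diag(F_ss, F_tt) = diag(12(3s^2 - 2s - 4), 6(-2t + 1)).
At (1, 4): H = diag(-36, -42).
Both eigenvalues are negative, so H is negative definite: a local maximum.

local maximum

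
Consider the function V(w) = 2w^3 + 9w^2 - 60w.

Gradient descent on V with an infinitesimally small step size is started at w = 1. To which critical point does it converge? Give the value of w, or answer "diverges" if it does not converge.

2

V'(w) = 6(w - 2)(w + 5), so V'(1) = -36.
Gradient descent moves in the -V' direction, i.e. w is increasing.
The nearest critical point in that direction is w = 2, where V'' = 42 > 0 (a local minimum). The iterate converges there.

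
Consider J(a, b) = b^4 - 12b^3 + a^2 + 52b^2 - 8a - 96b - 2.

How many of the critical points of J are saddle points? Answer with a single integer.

J separates as a function of a plus a function of b, so ∇J=0 decouples.
∂J/∂a = 2(a - 4) = 0 at a ∈ {4}; ∂J/∂b = 4(b - 4)(b - 3)(b - 2) = 0 at b ∈ {2, 3, 4}.
The Hessian is diagonal: diag(J_aa, J_bb). Second derivatives: J_aa(4)=2; J_bb(2)=8, J_bb(3)=-4, J_bb(4)=8.
Saddle points occur where the two diagonal entries have opposite signs: (4, 3). Count: 1.

1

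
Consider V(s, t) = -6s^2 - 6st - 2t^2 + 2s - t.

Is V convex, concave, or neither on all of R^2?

V is quadratic, so its Hessian is the constant matrix H = [[-12, -6], [-6, -4]].
det(H) = 12, tr(H) = -16.
det(H) > 0 and tr(H) < 0, so H is negative definite everywhere: concave.

concave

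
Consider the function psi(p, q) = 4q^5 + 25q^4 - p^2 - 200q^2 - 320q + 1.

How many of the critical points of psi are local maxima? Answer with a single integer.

2

psi separates as a function of p plus a function of q, so ∇psi=0 decouples.
∂psi/∂p = -2p = 0 at p ∈ {0}; ∂psi/∂q = 20(q - 2)(q + 1)(q + 2)(q + 4) = 0 at q ∈ {-4, -2, -1, 2}.
The Hessian is diagonal: diag(psi_pp, psi_qq). Second derivatives: psi_pp(0)=-2; psi_qq(-4)=-720, psi_qq(-2)=160, psi_qq(-1)=-180, psi_qq(2)=1440.
Local maxima occur where both diagonal entries negative: (0, -4), (0, -1). Count: 2.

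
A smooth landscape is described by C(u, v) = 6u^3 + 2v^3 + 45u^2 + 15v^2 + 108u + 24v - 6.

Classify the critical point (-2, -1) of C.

local minimum

The mixed partial ∂²C/∂u∂v is 0, so the Hessian at any point is diag(C_uu, C_vv) = diag(18(2u + 5), 6(2v + 5)).
At (-2, -1): H = diag(18, 18).
Both eigenvalues are positive, so H is positive definite: a local minimum.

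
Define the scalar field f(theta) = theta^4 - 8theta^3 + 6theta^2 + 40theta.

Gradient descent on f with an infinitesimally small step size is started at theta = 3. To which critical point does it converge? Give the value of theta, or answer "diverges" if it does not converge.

5

f'(theta) = 4(theta - 5)(theta - 2)(theta + 1), so f'(3) = -32.
Gradient descent moves in the -f' direction, i.e. theta is increasing.
The nearest critical point in that direction is theta = 5, where f'' = 72 > 0 (a local minimum). The iterate converges there.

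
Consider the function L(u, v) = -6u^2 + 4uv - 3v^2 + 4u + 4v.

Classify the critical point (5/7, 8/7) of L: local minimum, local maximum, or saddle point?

The Hessian of L is constant: H = [[-12, 4], [4, -6]].
det(H) = (-12)·(-6) − 4² = 56.
det(H) > 0 and tr(H) = -18 < 0, so H is negative definite and the point is a local maximum.

local maximum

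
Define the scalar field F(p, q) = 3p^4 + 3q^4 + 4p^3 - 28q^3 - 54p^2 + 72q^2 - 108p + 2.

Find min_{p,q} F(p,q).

-457

F(p,q) separates as A(p) + B(q) + 2, so its minimum is min A + min B + 2.
A'(p) = 12(p - 3)(p + 1)(p + 3) vanishes at p ∈ {-3, -1, 3}; B'(q) = 12q(q - 4)(q - 3) vanishes at q ∈ {0, 3, 4}.
Local minima of A (where A''>0): A(-3)=-27, A(3)=-459. Local minima of B: B(0)=0, B(4)=128.
So the global minimum of F is A(3) + B(0) + 2 = -459 + 0 + 2 = -457, attained at (3, 0).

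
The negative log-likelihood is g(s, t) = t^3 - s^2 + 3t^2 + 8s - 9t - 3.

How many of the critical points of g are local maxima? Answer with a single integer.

g separates as a function of s plus a function of t, so ∇g=0 decouples.
∂g/∂s = -2(s - 4) = 0 at s ∈ {4}; ∂g/∂t = 3(t - 1)(t + 3) = 0 at t ∈ {-3, 1}.
The Hessian is diagonal: diag(g_ss, g_tt). Second derivatives: g_ss(4)=-2; g_tt(-3)=-12, g_tt(1)=12.
Local maxima occur where both diagonal entries negative: (4, -3). Count: 1.

1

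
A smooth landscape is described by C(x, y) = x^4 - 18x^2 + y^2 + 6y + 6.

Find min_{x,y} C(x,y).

C(x,y) separates as P(x) + Q(y) + 6, so its minimum is min P + min Q + 6.
P'(x) = 4x(x - 3)(x + 3) vanishes at x ∈ {-3, 0, 3}; Q'(y) = 2y + 6 vanishes at y ∈ {-3}.
Local minima of P (where P''>0): P(-3)=-81, P(3)=-81. Local minima of Q: Q(-3)=-9.
So the global minimum of C is P(-3) + Q(-3) + 6 = -81 − 9 + 6 = -84, attained at (-3, -3).

-84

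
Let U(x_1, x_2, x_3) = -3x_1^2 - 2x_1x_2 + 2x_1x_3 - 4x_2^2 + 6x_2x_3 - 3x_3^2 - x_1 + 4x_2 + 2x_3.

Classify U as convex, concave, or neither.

U is quadratic, so its Hessian is the constant matrix H = [[-6, -2, 2], [-2, -8, 6], [2, 6, -6]].
Leading principal minors: -6, 44, -64.
Signs alternate −, +, − ⇒ H ≺ 0 ⇒ concave.

concave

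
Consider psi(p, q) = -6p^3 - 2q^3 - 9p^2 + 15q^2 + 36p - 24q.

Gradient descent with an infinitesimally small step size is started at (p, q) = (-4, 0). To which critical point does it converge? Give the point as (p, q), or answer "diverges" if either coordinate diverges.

(-2, 1)

psi is separable, so gradient descent decouples: p follows -∂psi/∂p, q follows -∂psi/∂q.
∂psi/∂p = -18(p - 1)(p + 2); at p=-4 this is -180, so p increases.
∂psi/∂q = -6(q - 4)(q - 1); at q=0 this is -24, so q increases.
p converges to its nearest critical value -2 (a local min of the p-part); q converges to 1. The iterate converges to (-2, 1).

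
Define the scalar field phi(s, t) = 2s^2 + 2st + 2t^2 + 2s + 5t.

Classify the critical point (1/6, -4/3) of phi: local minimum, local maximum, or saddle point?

The Hessian of phi is constant: H = [[4, 2], [2, 4]].
det(H) = 4·4 − 2² = 12.
det(H) > 0 and tr(H) = 8 > 0, so H is positive definite and the point is a local minimum.

local minimum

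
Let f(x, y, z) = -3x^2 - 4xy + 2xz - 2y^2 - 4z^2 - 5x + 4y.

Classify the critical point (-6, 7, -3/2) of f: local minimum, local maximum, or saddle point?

The Hessian is constant: H = [[-6, -4, 2], [-4, -4, 0], [2, 0, -8]].
Leading principal minors: Δ₁ = -6, Δ₂ = 8, Δ₃ = -48.
The minors alternate sign starting negative (−, +, −), so H is negative definite: a local maximum.

local maximum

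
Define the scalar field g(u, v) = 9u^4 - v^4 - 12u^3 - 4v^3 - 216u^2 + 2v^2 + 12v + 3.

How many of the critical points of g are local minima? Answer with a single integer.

2

g separates as a function of u plus a function of v, so ∇g=0 decouples.
∂g/∂u = 36u(u - 4)(u + 3) = 0 at u ∈ {-3, 0, 4}; ∂g/∂v = -4(v - 1)(v + 1)(v + 3) = 0 at v ∈ {-3, -1, 1}.
The Hessian is diagonal: diag(g_uu, g_vv). Second derivatives: g_uu(-3)=756, g_uu(0)=-432, g_uu(4)=1008; g_vv(-3)=-32, g_vv(-1)=16, g_vv(1)=-32.
Local minima occur where both diagonal entries positive: (-3, -1), (4, -1). Count: 2.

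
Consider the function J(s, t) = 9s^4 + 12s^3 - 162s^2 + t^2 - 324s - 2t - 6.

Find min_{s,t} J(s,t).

-1384

J(s,t) separates as P(s) + Q(t) − 6, so its minimum is min P + min Q − 6.
P'(s) = 36(s - 3)(s + 1)(s + 3) vanishes at s ∈ {-3, -1, 3}; Q'(t) = 2(t - 1) vanishes at t ∈ {1}.
Local minima of P (where P''>0): P(-3)=-81, P(3)=-1377. Local minima of Q: Q(1)=-1.
So the global minimum of J is P(3) + Q(1) − 6 = -1377 − 1 − 6 = -1384, attained at (3, 1).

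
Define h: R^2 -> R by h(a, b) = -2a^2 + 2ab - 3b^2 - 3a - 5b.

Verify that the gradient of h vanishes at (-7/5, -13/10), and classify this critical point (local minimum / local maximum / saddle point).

local maximum

∇h = (-4a + 2b - 3, 2a - 6b - 5); substituting (-7/5, -13/10) gives ∇h = (0, 0), so (-7/5, -13/10) is indeed a critical point.
The Hessian of h is constant: H = [[-4, 2], [2, -6]].
det(H) = (-4)·(-6) − 2² = 20.
det(H) > 0 and tr(H) = -10 < 0, so H is negative definite and the point is a local maximum.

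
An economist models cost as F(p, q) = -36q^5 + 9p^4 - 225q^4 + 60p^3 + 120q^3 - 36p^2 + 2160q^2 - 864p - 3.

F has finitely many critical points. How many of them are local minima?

F separates as a function of p plus a function of q, so ∇F=0 decouples.
∂F/∂p = 36(p - 2)(p + 3)(p + 4) = 0 at p ∈ {-4, -3, 2}; ∂F/∂q = -180q(q - 2)(q + 3)(q + 4) = 0 at q ∈ {-4, -3, 0, 2}.
The Hessian is diagonal: diag(F_pp, F_qq). Second derivatives: F_pp(-4)=216, F_pp(-3)=-180, F_pp(2)=1080; F_qq(-4)=4320, F_qq(-3)=-2700, F_qq(0)=4320, F_qq(2)=-10800.
Local minima occur where both diagonal entries positive: (-4, -4), (-4, 0), (2, -4), (2, 0). Count: 4.

4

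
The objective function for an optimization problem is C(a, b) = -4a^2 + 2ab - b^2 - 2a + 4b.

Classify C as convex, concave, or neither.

concave

C is quadratic, so its Hessian is the constant matrix H = [[-8, 2], [2, -2]].
det(H) = 12, tr(H) = -10.
det(H) > 0 and tr(H) < 0, so H is negative definite everywhere: concave.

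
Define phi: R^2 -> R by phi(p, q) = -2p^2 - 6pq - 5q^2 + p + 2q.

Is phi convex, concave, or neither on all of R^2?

concave

phi is quadratic, so its Hessian is the constant matrix H = [[-4, -6], [-6, -10]].
det(H) = 4, tr(H) = -14.
det(H) > 0 and tr(H) < 0, so H is negative definite everywhere: concave.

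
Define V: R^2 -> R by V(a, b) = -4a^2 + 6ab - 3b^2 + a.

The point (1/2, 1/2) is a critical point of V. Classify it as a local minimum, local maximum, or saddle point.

local maximum

The Hessian of V is constant: H = [[-8, 6], [6, -6]].
det(H) = (-8)·(-6) − 6² = 12.
det(H) > 0 and tr(H) = -14 < 0, so H is negative definite and the point is a local maximum.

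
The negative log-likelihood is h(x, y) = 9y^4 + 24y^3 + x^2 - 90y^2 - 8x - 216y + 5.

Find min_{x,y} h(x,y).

h(x,y) separates as P(x) + Q(y) + 5, so its minimum is min P + min Q + 5.
P'(x) = 2x - 8 vanishes at x ∈ {4}; Q'(y) = 36(y - 2)(y + 1)(y + 3) vanishes at y ∈ {-3, -1, 2}.
Local minima of P (where P''>0): P(4)=-16. Local minima of Q: Q(-3)=-81, Q(2)=-456.
So the global minimum of h is P(4) + Q(2) + 5 = -16 − 456 + 5 = -467, attained at (4, 2).

-467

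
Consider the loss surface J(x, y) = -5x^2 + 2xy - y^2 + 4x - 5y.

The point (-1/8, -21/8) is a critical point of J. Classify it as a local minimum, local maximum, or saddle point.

local maximum

The Hessian of J is constant: H = [[-10, 2], [2, -2]].
det(H) = (-10)·(-2) − 2² = 16.
det(H) > 0 and tr(H) = -12 < 0, so H is negative definite and the point is a local maximum.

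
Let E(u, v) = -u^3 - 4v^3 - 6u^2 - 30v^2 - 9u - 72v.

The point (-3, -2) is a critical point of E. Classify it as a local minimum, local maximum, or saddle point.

saddle point

The mixed partial ∂²E/∂u∂v is 0, so the Hessian at any point is diag(E_uu, E_vv) = diag(-6(u + 2), -12(2v + 5)).
At (-3, -2): H = diag(6, -12).
The eigenvalues have opposite signs, so H is indefinite: a saddle point.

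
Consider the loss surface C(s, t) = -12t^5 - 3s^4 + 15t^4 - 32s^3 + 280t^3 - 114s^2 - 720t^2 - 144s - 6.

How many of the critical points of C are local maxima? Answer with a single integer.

4

C separates as a function of s plus a function of t, so ∇C=0 decouples.
∂C/∂s = -12(s + 1)(s + 3)(s + 4) = 0 at s ∈ {-4, -3, -1}; ∂C/∂t = -60t(t - 3)(t - 2)(t + 4) = 0 at t ∈ {-4, 0, 2, 3}.
The Hessian is diagonal: diag(C_ss, C_tt). Second derivatives: C_ss(-4)=-36, C_ss(-3)=24, C_ss(-1)=-72; C_tt(-4)=10080, C_tt(0)=-1440, C_tt(2)=720, C_tt(3)=-1260.
Local maxima occur where both diagonal entries negative: (-4, 0), (-4, 3), (-1, 0), (-1, 3). Count: 4.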